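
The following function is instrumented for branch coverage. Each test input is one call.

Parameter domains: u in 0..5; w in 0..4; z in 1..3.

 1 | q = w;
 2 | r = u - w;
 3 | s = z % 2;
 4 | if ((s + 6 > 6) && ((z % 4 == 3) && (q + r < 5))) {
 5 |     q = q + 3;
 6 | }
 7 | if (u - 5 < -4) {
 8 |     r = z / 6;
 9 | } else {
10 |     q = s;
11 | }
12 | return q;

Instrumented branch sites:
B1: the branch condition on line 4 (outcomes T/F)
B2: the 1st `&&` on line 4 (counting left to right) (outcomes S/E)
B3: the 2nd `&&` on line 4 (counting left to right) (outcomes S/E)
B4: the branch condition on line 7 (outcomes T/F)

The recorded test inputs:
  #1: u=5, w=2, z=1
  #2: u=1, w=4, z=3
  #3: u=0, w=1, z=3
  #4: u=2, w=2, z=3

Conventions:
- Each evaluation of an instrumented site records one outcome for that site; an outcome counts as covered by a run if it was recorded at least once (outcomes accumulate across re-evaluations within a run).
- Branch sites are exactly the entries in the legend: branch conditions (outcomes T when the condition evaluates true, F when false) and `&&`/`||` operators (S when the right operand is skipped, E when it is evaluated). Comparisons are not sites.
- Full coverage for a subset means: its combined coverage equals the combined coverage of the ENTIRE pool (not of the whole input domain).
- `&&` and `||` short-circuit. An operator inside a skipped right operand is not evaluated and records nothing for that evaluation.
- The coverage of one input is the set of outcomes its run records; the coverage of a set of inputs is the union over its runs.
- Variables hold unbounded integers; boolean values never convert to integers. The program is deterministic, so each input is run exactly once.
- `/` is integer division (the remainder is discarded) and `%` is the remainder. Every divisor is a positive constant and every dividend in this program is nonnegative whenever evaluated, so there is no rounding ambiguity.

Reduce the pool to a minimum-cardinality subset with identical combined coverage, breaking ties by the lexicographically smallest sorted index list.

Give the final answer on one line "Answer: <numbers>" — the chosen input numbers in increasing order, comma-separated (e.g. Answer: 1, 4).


input #1 (u=5, w=2, z=1): events B2->E, B3->S, B1->F, B4->F; covers B1=F, B2=E, B3=S, B4=F
input #2 (u=1, w=4, z=3): events B2->E, B3->E, B1->T, B4->F; covers B1=T, B2=E, B3=E, B4=F
input #3 (u=0, w=1, z=3): events B2->E, B3->E, B1->T, B4->T; covers B1=T, B2=E, B3=E, B4=T
input #4 (u=2, w=2, z=3): events B2->E, B3->E, B1->T, B4->F; covers B1=T, B2=E, B3=E, B4=F
pool-wide coverage (7 outcomes): B1=T, B1=F, B2=E, B3=S, B3=E, B4=T, B4=F
no size-1 subset reaches all 7 outcomes (best union: 4/7)
size 2: inputs {1, 3} cover all 7 outcomes, and no lexicographically smaller subset of this size does
Answer: 1, 3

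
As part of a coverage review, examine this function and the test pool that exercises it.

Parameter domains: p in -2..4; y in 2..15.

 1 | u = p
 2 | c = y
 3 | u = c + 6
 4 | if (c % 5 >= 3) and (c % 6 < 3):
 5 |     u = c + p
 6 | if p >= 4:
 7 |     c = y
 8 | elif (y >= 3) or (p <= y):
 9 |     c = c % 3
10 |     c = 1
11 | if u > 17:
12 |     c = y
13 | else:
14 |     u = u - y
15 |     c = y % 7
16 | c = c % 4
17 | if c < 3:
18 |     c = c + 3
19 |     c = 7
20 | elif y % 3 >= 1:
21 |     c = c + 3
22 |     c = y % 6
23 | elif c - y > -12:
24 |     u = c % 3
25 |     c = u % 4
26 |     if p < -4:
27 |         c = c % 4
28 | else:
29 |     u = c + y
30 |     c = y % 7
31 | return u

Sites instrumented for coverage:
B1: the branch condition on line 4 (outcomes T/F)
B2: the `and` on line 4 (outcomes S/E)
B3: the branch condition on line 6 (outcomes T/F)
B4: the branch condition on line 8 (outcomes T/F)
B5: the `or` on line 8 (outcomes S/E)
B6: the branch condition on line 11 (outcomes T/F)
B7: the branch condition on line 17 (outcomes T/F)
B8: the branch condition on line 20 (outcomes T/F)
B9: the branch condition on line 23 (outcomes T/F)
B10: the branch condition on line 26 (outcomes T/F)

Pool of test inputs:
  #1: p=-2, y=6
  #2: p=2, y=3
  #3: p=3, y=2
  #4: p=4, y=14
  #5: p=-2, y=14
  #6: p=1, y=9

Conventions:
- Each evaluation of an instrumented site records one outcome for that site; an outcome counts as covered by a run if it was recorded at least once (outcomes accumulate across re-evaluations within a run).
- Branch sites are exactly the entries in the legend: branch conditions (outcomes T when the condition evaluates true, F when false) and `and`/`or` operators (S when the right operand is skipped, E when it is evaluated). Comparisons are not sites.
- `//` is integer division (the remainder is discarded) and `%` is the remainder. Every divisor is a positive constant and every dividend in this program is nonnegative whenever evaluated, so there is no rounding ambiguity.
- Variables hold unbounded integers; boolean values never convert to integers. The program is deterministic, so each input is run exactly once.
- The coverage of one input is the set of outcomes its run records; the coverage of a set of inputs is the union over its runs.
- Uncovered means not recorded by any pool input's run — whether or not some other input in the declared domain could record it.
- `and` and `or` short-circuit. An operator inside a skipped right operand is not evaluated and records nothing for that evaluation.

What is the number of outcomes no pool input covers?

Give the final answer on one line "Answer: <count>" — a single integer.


input #1, p=-2, y=6: outcomes B1=F, B2=S, B3=F, B4=T, B5=S, B6=F, B7=T
input #2, p=2, y=3: outcomes B1=F, B2=E, B3=F, B4=T, B5=S, B6=F, B7=F, B8=F, B9=T, B10=F
input #3, p=3, y=2: outcomes B1=F, B2=S, B3=F, B4=F, B5=E, B6=F, B7=T
input #4, p=4, y=14: outcomes B1=T, B2=E, B3=T, B6=T, B7=T
input #5, p=-2, y=14: outcomes B1=T, B2=E, B3=F, B4=T, B5=S, B6=F, B7=T
input #6, p=1, y=9: outcomes B1=F, B2=E, B3=F, B4=T, B5=S, B6=F, B7=T
union over the pool: B1=T, B1=F, B2=S, B2=E, B3=T, B3=F, B4=T, B4=F, B5=S, B5=E, B6=T, B6=F, B7=T, B7=F, B8=F, B9=T, B10=F
uncovered (3 of 20): B8=T, B9=F, B10=T
Answer: 3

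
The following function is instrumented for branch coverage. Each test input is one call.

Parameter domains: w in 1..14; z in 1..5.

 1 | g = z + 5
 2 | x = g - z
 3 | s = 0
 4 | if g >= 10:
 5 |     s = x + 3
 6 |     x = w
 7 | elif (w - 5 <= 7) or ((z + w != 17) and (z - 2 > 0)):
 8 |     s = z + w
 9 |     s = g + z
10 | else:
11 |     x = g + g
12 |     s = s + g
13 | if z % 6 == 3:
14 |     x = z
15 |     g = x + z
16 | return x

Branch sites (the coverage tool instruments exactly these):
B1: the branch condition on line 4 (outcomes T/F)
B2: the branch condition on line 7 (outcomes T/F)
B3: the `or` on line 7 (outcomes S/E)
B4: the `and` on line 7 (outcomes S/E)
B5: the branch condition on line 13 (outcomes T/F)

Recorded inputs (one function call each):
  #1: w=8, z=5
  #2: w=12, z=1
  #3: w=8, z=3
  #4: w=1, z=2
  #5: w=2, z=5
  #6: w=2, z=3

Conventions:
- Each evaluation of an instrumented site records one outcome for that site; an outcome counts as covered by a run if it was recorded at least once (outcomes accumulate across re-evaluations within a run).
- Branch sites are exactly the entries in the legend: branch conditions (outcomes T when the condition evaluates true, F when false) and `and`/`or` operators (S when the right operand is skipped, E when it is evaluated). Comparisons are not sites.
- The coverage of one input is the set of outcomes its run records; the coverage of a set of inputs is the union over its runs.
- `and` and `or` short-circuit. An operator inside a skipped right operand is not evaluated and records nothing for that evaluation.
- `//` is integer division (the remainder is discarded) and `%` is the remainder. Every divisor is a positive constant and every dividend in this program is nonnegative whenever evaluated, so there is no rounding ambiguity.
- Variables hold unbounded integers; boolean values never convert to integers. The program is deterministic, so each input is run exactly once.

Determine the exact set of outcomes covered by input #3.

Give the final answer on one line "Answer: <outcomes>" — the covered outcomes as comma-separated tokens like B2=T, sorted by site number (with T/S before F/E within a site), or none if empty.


Tracing the run of input #3 (w=8, z=3):
  B1->F, B3->S, B2->T, B5->T
as a set, this run covers: B1=F, B2=T, B3=S, B5=T
Answer: B1=F, B2=T, B3=S, B5=T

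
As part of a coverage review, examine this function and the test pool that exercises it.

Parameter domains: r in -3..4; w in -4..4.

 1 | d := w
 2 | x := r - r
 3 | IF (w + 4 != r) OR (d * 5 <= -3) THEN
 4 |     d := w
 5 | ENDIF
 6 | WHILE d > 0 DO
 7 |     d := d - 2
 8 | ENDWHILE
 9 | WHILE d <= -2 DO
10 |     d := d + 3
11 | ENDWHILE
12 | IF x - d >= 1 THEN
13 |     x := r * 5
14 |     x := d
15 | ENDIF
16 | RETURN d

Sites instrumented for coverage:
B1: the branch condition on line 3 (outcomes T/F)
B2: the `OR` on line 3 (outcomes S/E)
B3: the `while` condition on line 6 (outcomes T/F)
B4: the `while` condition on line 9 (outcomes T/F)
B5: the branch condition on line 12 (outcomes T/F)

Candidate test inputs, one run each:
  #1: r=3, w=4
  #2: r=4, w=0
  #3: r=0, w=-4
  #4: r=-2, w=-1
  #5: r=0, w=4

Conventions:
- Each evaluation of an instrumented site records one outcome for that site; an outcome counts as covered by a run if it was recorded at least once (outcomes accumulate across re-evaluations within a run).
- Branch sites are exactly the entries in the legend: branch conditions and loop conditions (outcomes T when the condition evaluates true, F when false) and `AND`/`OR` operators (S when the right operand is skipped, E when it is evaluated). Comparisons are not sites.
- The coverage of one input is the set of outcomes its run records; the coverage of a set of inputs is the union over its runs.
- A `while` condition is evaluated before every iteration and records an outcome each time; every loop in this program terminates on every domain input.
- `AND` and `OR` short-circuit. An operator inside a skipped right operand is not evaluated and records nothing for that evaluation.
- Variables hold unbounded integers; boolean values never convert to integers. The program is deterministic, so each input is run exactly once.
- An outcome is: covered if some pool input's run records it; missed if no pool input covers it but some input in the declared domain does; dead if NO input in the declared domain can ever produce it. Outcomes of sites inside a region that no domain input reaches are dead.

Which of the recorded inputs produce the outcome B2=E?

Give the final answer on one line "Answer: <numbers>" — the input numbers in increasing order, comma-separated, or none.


input #1 (r=3, w=4): misses B2=E
input #2 (r=4, w=0): covers B2=E
input #3 (r=0, w=-4): covers B2=E
input #4 (r=-2, w=-1): misses B2=E
input #5 (r=0, w=4): misses B2=E
Answer: 2, 3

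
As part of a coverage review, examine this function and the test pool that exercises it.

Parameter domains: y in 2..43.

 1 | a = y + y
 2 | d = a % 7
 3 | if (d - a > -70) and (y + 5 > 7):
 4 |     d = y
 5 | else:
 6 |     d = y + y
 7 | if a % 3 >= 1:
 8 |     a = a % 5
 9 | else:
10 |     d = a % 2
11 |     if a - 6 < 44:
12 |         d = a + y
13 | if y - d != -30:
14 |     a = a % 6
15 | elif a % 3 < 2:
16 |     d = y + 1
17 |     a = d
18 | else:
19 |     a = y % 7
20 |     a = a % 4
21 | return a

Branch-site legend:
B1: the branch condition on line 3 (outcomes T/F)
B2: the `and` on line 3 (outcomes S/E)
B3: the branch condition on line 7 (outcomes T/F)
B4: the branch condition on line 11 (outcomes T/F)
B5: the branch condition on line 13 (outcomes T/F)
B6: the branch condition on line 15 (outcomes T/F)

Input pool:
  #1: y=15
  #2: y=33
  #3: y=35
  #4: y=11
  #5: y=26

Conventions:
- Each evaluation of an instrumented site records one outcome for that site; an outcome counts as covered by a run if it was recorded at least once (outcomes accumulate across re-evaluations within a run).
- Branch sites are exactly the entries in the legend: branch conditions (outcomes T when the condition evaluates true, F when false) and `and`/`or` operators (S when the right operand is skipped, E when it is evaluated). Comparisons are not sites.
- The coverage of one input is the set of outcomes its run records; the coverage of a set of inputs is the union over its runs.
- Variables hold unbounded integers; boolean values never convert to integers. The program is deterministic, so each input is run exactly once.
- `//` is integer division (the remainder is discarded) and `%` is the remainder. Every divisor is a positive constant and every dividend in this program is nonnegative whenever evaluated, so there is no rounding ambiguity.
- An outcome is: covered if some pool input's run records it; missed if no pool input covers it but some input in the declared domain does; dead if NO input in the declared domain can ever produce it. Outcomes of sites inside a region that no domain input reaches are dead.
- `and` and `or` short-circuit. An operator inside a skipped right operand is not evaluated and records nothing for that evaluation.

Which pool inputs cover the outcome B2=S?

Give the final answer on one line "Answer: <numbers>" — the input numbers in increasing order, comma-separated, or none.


input #1 (y=15): does not record B2=S
input #2 (y=33): does not record B2=S
input #3 (y=35): records B2=S
input #4 (y=11): does not record B2=S
input #5 (y=26): does not record B2=S
Answer: 3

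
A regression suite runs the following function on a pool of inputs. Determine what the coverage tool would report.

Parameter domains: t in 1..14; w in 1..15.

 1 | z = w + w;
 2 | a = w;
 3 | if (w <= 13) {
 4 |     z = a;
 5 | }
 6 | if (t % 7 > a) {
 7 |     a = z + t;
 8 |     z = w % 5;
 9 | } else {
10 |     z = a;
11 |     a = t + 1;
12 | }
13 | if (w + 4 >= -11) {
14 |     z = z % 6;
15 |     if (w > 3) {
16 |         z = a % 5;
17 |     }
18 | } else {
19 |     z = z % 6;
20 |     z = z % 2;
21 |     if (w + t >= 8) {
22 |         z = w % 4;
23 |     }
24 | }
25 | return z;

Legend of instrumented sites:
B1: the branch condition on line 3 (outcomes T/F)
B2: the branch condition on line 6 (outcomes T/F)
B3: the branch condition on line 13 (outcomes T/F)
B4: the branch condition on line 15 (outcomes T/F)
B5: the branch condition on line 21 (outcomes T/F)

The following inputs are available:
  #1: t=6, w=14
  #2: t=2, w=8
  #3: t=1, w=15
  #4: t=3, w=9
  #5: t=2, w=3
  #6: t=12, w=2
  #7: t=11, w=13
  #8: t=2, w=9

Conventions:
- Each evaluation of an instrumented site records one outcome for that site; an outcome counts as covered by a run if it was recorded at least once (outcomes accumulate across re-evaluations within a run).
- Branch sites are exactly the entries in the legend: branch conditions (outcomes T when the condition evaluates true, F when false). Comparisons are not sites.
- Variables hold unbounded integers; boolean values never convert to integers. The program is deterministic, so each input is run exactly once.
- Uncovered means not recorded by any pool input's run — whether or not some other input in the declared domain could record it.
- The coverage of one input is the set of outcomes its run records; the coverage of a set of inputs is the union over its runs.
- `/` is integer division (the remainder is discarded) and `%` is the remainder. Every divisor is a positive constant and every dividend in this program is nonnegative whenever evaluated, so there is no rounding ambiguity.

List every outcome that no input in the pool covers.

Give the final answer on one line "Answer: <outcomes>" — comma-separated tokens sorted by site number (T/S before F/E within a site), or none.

input #1, t=6, w=14: outcomes B1=F, B2=F, B3=T, B4=T
input #2, t=2, w=8: outcomes B1=T, B2=F, B3=T, B4=T
input #3, t=1, w=15: outcomes B1=F, B2=F, B3=T, B4=T
input #4, t=3, w=9: outcomes B1=T, B2=F, B3=T, B4=T
input #5, t=2, w=3: outcomes B1=T, B2=F, B3=T, B4=F
input #6, t=12, w=2: outcomes B1=T, B2=T, B3=T, B4=F
input #7, t=11, w=13: outcomes B1=T, B2=F, B3=T, B4=T
input #8, t=2, w=9: outcomes B1=T, B2=F, B3=T, B4=T
union over the pool: B1=T, B1=F, B2=T, B2=F, B3=T, B4=T, B4=F
uncovered (3 of 10): B3=F, B5=T, B5=F

Answer: B3=F, B5=T, B5=F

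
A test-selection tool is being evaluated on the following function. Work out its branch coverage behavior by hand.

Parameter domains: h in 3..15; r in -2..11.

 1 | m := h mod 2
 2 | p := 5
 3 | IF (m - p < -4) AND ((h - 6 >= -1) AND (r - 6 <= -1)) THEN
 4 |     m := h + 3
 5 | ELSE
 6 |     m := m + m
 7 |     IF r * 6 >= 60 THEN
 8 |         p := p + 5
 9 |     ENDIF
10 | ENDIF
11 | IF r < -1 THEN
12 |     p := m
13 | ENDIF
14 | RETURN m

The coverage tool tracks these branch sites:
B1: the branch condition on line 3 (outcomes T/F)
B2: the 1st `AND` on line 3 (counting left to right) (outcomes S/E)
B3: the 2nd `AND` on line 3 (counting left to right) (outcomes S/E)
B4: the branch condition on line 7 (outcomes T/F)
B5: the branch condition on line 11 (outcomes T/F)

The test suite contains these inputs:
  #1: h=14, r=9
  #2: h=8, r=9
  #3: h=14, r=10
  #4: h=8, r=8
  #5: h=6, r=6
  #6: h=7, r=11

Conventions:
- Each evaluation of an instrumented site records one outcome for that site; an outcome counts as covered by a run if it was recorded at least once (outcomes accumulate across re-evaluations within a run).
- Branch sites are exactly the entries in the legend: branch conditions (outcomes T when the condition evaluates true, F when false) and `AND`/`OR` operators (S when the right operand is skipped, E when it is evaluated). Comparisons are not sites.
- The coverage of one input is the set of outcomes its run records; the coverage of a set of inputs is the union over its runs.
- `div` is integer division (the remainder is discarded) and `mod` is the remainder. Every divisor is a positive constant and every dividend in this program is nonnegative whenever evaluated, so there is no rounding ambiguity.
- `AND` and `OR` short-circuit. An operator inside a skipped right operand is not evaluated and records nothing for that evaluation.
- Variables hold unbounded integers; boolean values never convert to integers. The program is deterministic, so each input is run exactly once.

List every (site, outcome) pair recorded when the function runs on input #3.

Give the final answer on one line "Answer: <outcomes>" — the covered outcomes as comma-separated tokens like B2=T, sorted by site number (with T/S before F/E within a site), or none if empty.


Running input #3 (h=14, r=10), event by event:
  B2->E, B3->E, B1->F, B4->T, B5->F
deduplicating events, the covered set is: B1=F, B2=E, B3=E, B4=T, B5=F
Answer: B1=F, B2=E, B3=E, B4=T, B5=F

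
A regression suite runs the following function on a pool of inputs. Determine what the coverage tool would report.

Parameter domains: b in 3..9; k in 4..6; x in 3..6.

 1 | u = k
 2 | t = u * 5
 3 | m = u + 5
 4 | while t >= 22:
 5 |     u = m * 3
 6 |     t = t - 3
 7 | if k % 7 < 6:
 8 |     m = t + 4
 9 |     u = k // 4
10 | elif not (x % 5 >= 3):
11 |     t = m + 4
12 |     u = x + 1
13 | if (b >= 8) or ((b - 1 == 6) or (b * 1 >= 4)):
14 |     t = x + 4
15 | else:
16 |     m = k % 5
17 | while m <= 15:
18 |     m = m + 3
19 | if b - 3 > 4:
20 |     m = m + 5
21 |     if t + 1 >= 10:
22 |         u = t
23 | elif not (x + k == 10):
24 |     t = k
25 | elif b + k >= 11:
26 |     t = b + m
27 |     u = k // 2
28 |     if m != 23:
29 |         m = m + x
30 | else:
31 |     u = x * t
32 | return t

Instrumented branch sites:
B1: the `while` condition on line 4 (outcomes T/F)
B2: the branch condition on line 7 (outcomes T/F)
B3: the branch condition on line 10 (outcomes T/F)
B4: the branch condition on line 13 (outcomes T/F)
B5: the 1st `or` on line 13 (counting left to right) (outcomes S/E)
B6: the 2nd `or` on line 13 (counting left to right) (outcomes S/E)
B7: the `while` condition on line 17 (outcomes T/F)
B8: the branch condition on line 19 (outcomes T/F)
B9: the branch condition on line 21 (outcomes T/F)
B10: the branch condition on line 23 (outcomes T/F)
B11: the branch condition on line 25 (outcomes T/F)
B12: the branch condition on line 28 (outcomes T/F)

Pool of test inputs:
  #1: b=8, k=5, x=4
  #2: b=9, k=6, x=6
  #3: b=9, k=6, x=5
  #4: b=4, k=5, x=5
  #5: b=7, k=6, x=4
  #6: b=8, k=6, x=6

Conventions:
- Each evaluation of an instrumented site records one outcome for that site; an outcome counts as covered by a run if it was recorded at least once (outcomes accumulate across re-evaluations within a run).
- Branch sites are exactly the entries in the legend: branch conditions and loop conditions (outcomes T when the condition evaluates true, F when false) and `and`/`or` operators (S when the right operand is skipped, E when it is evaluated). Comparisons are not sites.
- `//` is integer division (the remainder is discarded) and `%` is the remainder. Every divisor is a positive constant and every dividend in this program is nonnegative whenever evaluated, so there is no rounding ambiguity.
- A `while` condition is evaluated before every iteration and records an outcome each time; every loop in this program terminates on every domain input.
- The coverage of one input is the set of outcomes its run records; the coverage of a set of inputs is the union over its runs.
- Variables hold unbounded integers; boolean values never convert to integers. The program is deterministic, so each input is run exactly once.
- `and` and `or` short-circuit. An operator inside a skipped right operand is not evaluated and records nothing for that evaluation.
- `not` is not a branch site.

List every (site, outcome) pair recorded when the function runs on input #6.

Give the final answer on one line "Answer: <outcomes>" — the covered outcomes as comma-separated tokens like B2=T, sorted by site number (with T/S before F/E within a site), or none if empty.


Running input #6 (b=8, k=6, x=6), event by event:
  B1->T, B1->T, B1->T, B1->F, B2->F, B3->T, B5->S, B4->T, B7->T, B7->T
  B7->F, B8->T, B9->T
collecting distinct outcomes: B1=T, B1=F, B2=F, B3=T, B4=T, B5=S, B7=T, B7=F, B8=T, B9=T
Answer: B1=T, B1=F, B2=F, B3=T, B4=T, B5=S, B7=T, B7=F, B8=T, B9=T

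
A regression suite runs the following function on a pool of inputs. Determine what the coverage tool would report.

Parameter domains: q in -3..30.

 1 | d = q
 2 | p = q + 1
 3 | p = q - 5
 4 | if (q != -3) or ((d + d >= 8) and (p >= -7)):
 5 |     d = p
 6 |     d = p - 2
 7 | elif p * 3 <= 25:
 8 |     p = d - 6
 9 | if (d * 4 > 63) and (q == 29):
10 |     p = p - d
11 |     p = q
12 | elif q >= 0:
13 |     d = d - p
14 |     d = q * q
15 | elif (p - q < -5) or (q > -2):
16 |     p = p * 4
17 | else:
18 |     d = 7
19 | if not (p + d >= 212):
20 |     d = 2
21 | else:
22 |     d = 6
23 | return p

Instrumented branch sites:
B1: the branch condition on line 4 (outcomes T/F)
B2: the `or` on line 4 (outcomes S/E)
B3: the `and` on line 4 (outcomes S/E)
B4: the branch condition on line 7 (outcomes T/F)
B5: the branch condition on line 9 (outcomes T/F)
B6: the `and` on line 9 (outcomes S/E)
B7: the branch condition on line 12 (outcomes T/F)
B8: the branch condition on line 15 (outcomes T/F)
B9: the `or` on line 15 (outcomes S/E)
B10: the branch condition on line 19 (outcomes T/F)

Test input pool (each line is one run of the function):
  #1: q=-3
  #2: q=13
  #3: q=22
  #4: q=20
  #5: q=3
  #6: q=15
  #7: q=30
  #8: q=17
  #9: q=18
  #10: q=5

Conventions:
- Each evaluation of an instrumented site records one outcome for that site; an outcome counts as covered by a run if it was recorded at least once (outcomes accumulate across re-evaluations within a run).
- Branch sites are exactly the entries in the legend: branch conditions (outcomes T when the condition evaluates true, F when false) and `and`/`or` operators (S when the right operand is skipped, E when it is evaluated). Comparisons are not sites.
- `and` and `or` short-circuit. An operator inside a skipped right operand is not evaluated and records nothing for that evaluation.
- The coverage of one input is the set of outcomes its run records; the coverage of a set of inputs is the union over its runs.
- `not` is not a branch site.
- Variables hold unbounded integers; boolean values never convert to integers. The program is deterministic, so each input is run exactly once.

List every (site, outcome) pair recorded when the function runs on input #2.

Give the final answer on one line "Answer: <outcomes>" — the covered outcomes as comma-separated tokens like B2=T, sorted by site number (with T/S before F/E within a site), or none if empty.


Event log for input #2 (q=13):
  B2->S, B1->T, B6->S, B5->F, B7->T, B10->T
deduplicating events, the covered set is: B1=T, B2=S, B5=F, B6=S, B7=T, B10=T
Answer: B1=T, B2=S, B5=F, B6=S, B7=T, B10=T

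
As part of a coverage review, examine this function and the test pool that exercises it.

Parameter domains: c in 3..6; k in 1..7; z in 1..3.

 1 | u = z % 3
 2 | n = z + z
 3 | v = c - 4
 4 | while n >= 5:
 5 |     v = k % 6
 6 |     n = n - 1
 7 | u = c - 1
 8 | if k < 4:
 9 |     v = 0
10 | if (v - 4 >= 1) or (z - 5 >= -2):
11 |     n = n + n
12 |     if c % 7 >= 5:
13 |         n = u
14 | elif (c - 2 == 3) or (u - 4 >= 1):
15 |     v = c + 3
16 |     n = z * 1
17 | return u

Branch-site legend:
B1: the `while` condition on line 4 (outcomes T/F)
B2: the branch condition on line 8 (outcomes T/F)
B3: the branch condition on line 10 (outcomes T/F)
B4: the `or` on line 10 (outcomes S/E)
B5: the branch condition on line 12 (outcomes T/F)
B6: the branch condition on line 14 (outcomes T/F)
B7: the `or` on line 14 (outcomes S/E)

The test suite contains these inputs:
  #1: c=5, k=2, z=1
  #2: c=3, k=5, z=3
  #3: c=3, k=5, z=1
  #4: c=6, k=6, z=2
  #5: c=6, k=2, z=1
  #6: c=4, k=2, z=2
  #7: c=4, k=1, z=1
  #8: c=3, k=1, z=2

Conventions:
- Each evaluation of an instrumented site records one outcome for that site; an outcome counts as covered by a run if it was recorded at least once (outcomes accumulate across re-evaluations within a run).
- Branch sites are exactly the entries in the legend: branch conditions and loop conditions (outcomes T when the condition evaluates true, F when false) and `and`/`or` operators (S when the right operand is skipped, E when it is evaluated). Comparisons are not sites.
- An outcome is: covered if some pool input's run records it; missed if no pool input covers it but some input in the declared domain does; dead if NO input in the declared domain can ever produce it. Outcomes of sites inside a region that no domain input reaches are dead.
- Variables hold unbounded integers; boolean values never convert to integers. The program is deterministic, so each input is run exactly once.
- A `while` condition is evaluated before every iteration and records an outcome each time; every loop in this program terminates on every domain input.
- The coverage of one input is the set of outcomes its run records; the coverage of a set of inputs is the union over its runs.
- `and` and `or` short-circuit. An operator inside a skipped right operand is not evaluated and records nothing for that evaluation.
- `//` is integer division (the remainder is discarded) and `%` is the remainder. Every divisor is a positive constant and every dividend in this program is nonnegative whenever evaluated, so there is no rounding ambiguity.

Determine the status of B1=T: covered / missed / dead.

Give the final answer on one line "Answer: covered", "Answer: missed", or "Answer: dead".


B1=T is recorded by pool input(s) 2 -> covered
Answer: covered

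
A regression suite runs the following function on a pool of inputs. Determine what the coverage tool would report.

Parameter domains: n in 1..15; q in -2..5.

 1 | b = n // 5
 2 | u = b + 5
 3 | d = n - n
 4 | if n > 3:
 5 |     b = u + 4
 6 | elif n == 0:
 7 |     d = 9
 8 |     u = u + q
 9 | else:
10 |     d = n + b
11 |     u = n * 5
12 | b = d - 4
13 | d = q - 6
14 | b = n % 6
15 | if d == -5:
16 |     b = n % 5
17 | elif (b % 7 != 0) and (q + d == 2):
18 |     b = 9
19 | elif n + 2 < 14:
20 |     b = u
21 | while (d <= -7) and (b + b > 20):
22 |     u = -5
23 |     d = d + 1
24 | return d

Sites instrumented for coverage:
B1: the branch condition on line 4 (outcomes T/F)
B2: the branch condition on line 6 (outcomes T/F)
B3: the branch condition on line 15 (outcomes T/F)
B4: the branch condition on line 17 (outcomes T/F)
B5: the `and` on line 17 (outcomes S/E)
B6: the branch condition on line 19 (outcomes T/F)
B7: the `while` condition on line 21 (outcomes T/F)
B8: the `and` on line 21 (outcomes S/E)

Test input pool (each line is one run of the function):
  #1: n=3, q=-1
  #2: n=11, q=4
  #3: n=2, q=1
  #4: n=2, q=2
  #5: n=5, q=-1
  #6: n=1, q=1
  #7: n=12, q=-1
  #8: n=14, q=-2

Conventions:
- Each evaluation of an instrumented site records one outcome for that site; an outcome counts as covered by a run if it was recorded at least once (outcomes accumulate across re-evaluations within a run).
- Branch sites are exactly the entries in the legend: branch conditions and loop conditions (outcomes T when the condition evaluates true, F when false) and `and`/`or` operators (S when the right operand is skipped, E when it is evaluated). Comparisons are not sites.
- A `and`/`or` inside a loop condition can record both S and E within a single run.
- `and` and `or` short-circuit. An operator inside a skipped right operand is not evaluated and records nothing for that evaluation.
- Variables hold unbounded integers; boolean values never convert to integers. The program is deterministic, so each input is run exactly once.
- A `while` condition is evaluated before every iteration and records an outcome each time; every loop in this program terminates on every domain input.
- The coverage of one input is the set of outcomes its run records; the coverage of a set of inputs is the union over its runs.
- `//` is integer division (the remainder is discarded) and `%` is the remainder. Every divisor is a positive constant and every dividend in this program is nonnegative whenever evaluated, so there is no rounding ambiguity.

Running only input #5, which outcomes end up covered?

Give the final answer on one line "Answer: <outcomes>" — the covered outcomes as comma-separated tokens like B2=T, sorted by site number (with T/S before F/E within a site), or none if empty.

Running input #5 (n=5, q=-1), event by event:
  B1->T, B3->F, B5->E, B4->F, B6->T, B8->E, B7->F
deduplicating events, the covered set is: B1=T, B3=F, B4=F, B5=E, B6=T, B7=F, B8=E

Answer: B1=T, B3=F, B4=F, B5=E, B6=T, B7=F, B8=E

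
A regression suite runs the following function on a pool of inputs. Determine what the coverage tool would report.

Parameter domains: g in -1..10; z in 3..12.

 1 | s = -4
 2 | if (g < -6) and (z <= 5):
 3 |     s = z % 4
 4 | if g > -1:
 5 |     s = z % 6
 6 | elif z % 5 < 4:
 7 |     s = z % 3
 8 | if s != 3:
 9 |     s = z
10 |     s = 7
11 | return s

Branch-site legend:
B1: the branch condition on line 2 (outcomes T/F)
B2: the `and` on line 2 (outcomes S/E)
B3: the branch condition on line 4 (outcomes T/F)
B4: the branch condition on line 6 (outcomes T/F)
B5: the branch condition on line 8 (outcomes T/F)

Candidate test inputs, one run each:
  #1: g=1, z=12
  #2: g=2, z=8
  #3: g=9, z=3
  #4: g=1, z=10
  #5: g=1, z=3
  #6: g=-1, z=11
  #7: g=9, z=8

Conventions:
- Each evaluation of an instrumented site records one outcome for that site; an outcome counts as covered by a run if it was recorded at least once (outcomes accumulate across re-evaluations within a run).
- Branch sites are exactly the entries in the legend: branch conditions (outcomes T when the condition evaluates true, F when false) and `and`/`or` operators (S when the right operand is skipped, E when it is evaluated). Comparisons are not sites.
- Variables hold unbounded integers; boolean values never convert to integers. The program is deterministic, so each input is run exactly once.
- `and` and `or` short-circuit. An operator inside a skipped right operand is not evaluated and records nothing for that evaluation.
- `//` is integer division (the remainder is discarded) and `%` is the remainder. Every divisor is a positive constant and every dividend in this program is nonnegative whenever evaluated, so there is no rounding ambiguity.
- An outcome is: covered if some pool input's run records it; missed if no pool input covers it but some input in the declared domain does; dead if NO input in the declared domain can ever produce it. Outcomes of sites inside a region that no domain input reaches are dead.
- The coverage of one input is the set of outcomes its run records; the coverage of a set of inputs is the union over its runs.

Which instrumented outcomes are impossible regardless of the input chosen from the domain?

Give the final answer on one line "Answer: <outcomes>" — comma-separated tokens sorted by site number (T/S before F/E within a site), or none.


exhaustive pass over the 120-input domain:
  B1=T: unreachable across the whole domain -> dead
  B2=E: unreachable across the whole domain -> dead
  reachable outcomes have witnesses, e.g. B1=F (e.g. g=-1, z=3), B2=S (e.g. g=-1, z=3), B3=T (e.g. g=0, z=3), B3=F (e.g. g=-1, z=3)
Answer: B1=T, B2=E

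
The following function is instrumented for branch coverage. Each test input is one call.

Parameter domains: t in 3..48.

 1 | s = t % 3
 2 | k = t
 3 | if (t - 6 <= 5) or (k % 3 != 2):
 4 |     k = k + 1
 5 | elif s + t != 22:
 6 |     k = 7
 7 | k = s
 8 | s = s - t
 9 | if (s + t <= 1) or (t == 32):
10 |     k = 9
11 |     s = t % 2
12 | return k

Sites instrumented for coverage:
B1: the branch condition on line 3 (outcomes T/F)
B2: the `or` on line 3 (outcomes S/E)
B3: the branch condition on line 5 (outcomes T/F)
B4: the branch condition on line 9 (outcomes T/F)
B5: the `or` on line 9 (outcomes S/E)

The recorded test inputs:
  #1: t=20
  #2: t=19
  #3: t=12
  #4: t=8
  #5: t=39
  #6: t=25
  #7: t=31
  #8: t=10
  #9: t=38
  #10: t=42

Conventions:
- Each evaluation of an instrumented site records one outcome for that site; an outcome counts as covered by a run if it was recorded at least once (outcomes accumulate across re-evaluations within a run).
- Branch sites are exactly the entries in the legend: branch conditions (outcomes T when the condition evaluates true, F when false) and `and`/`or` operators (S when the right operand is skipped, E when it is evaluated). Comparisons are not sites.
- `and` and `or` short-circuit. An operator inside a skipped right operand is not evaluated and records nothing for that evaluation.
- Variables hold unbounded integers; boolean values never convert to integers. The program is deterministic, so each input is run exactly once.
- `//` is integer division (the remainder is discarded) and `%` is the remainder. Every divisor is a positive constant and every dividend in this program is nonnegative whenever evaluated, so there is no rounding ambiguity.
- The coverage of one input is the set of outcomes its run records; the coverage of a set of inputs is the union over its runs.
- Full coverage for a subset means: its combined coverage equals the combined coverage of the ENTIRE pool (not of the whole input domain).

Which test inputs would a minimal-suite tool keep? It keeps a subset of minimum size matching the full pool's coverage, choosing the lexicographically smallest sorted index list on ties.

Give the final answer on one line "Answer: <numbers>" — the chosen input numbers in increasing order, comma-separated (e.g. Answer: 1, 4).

input #1 (t=20): events B2->E, B1->F, B3->F, B5->E, B4->F; covers B1=F, B2=E, B3=F, B4=F, B5=E
input #2 (t=19): events B2->E, B1->T, B5->S, B4->T; covers B1=T, B2=E, B4=T, B5=S
input #3 (t=12): events B2->E, B1->T, B5->S, B4->T; covers B1=T, B2=E, B4=T, B5=S
input #4 (t=8): events B2->S, B1->T, B5->E, B4->F; covers B1=T, B2=S, B4=F, B5=E
input #5 (t=39): events B2->E, B1->T, B5->S, B4->T; covers B1=T, B2=E, B4=T, B5=S
input #6 (t=25): events B2->E, B1->T, B5->S, B4->T; covers B1=T, B2=E, B4=T, B5=S
input #7 (t=31): events B2->E, B1->T, B5->S, B4->T; covers B1=T, B2=E, B4=T, B5=S
input #8 (t=10): events B2->S, B1->T, B5->S, B4->T; covers B1=T, B2=S, B4=T, B5=S
input #9 (t=38): events B2->E, B1->F, B3->T, B5->E, B4->F; covers B1=F, B2=E, B3=T, B4=F, B5=E
input #10 (t=42): events B2->E, B1->T, B5->S, B4->T; covers B1=T, B2=E, B4=T, B5=S
the full pool covers 10 outcomes: B1=T, B1=F, B2=S, B2=E, B3=T, B3=F, B4=T, B4=F, B5=S, B5=E
checked all size-1 subsets: none covers 10 outcomes (max 5/10)
checked all size-2 subsets: none covers 10 outcomes (max 9/10)
the canonical winner is {1, 8, 9}: size 3, full 10-outcome coverage, earliest index list among size-3 covers

Answer: 1, 8, 9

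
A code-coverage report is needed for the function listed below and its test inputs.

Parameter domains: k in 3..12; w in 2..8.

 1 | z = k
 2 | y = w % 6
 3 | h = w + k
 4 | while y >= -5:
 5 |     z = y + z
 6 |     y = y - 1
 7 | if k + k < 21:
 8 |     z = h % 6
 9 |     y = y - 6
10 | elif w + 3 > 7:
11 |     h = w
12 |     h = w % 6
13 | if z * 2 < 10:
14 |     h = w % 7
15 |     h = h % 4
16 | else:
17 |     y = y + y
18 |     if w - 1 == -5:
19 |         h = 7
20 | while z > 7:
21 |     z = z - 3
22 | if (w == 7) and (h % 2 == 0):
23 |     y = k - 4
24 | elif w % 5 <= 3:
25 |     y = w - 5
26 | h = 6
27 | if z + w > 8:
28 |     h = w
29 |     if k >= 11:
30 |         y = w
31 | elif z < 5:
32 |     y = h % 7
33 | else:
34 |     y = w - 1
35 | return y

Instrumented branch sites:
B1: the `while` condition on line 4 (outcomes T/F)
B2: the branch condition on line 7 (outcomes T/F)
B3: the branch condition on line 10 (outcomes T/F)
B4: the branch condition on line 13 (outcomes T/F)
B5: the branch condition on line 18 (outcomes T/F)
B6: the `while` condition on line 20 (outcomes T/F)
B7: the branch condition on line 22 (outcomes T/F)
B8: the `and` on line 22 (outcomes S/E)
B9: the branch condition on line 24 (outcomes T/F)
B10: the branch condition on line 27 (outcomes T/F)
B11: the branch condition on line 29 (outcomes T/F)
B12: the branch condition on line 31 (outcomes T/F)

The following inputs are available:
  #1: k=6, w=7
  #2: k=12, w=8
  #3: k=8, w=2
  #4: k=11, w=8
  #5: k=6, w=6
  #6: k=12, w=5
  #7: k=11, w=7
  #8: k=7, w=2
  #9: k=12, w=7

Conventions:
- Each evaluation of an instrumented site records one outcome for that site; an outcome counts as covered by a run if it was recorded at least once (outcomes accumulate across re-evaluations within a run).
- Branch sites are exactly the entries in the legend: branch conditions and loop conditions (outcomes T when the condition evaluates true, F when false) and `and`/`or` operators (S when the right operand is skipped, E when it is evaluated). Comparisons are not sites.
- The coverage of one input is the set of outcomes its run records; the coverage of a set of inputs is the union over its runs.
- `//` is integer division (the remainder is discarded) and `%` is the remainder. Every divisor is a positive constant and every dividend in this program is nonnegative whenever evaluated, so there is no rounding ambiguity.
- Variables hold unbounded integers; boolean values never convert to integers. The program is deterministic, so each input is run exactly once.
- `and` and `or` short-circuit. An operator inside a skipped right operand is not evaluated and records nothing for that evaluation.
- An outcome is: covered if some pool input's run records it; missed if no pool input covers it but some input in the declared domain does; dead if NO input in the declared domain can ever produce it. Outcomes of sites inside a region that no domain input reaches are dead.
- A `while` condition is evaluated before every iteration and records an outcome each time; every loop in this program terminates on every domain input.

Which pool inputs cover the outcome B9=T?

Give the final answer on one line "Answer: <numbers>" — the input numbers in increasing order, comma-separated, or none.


input #1 (k=6, w=7): does not produce B9=T
input #2 (k=12, w=8): produces B9=T
input #3 (k=8, w=2): produces B9=T
input #4 (k=11, w=8): produces B9=T
input #5 (k=6, w=6): produces B9=T
input #6 (k=12, w=5): produces B9=T
input #7 (k=11, w=7): does not produce B9=T
input #8 (k=7, w=2): produces B9=T
input #9 (k=12, w=7): does not produce B9=T
Answer: 2, 3, 4, 5, 6, 8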